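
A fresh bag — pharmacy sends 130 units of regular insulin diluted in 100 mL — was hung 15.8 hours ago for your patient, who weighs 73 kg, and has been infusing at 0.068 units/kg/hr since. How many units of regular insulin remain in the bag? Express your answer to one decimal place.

51.6 units

Dose = 0.068 units/kg/hr × 73 kg = 4.964 units/hr
Concentration = 130 units ÷ 100 mL = 1.3 units/mL
Rate = 4.964 units/hr ÷ 1.3 units/mL = 3.818462 mL/hr
Volume infused = 3.818462 mL/hr × 15.8 hr = 60.33169 mL
Volume remaining = 100 − 60.33169 = 39.66831 mL
Drug remaining = 39.66831 mL × 1.3 units/mL = 51.5688 units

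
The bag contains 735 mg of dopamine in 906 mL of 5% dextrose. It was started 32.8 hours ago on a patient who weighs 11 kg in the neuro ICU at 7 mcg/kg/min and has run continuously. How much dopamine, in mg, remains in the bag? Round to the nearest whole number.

Dose = 7 mcg/kg/min × 11 kg = 77 mcg/min
77 mcg/min × 60 min/hr = 4620 mcg/hr
Concentration = 735 mg ÷ 906 mL = 0.8112583 mg/mL = 811.2583 mcg/mL
Rate = 4620 mcg/hr ÷ 811.2583 mcg/mL = 5.694857 mL/hr
Volume infused = 5.694857 mL/hr × 32.8 hr = 186.7913 mL
Volume remaining = 906 − 186.7913 = 719.2087 mL
Drug remaining = 719.2087 mL × 811.2583 mcg/mL = 583464 mcg = 583.464 mg

583 mg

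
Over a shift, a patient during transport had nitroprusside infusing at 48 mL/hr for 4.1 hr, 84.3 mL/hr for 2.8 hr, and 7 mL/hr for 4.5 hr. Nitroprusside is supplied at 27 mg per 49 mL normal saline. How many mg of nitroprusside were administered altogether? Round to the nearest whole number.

Concentration = 27 mg ÷ 49 mL = 0.5510204 mg/mL
Stage 1: 48 mL/hr × 4.1 hr = 196.8 mL → 196.8 mL × 0.5510204 mg/mL = 108.4408 mg
Stage 2: 84.3 mL/hr × 2.8 hr = 236.04 mL → 236.04 mL × 0.5510204 mg/mL = 130.0629 mg
Stage 3: 7 mL/hr × 4.5 hr = 31.5 mL → 31.5 mL × 0.5510204 mg/mL = 17.35714 mg
Total = 108.4408 + 130.0629 + 17.35714 = 255.8608 mg

256 mg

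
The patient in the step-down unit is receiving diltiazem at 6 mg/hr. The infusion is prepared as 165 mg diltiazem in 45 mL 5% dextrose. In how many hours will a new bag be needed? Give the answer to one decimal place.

Concentration = 165 mg ÷ 45 mL = 3.666667 mg/mL
Rate = 6 mg/hr ÷ 3.666667 mg/mL = 1.636364 mL/hr
Duration = 45 mL ÷ 1.636364 mL/hr = 27.5 hr

27.5 hours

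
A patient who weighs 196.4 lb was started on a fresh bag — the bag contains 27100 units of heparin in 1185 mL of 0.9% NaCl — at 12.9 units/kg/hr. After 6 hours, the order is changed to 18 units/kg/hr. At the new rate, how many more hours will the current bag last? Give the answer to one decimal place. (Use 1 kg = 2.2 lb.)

12.6 hours

Initial rate:
Weight = 196.4 lb ÷ 2.2 lb/kg = 89.27273 kg
Dose = 12.9 units/kg/hr × 89.27273 kg = 1151.618 units/hr
Concentration = 27100 units ÷ 1185 mL = 22.8692 units/mL
Rate = 1151.618 units/hr ÷ 22.8692 units/mL = 50.35674 mL/hr
Volume infused so far = 50.35674 mL/hr × 6 hr = 302.1404 mL
Volume remaining = 1185 − 302.1404 = 882.8596 mL
New rate:
Dose = 18 units/kg/hr × 89.27273 kg = 1606.909 units/hr
Rate = 1606.909 units/hr ÷ 22.8692 units/mL = 70.26521 mL/hr
Time remaining = 882.8596 mL ÷ 70.26521 mL/hr = 12.56468 hr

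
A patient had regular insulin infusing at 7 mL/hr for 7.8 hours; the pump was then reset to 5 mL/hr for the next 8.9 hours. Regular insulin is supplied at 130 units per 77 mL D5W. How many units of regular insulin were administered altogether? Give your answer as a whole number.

167 units

Concentration = 130 units ÷ 77 mL = 1.688312 units/mL
Stage 1: 7 mL/hr × 7.8 hr = 54.6 mL → 54.6 mL × 1.688312 units/mL = 92.18182 units
Stage 2: 5 mL/hr × 8.9 hr = 44.5 mL → 44.5 mL × 1.688312 units/mL = 75.12987 units
Total = 92.18182 + 75.12987 = 167.3117 units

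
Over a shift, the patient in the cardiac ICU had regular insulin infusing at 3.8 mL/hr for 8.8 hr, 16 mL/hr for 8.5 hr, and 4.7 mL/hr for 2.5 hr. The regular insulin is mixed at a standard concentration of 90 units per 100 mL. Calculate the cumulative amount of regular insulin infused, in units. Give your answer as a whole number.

Concentration = 90 units ÷ 100 mL = 0.9 units/mL
Stage 1: 3.8 mL/hr × 8.8 hr = 33.44 mL → 33.44 mL × 0.9 units/mL = 30.096 units
Stage 2: 16 mL/hr × 8.5 hr = 136 mL → 136 mL × 0.9 units/mL = 122.4 units
Stage 3: 4.7 mL/hr × 2.5 hr = 11.75 mL → 11.75 mL × 0.9 units/mL = 10.575 units
Total = 30.096 + 122.4 + 10.575 = 163.071 units

163 units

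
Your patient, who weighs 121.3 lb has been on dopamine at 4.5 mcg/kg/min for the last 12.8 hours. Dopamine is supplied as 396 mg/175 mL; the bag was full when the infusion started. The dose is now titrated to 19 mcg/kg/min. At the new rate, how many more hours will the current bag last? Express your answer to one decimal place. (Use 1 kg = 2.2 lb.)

Initial rate:
Weight = 121.3 lb ÷ 2.2 lb/kg = 55.13636 kg
Dose = 4.5 mcg/kg/min × 55.13636 kg = 248.1136 mcg/min
248.1136 mcg/min × 60 min/hr = 14886.82 mcg/hr
Concentration = 396 mg ÷ 175 mL = 2.262857 mg/mL = 2262.857 mcg/mL
Rate = 14886.82 mcg/hr ÷ 2262.857 mcg/mL = 6.578771 mL/hr
Volume infused so far = 6.578771 mL/hr × 12.8 hr = 84.20826 mL
Volume remaining = 175 − 84.20826 = 90.79174 mL
New rate:
Dose = 19 mcg/kg/min × 55.13636 kg = 1047.591 mcg/min
1047.591 mcg/min × 60 min/hr = 62855.45 mcg/hr
Rate = 62855.45 mcg/hr ÷ 2262.857 mcg/mL = 27.77703 mL/hr
Time remaining = 90.79174 mL ÷ 27.77703 mL/hr = 3.26859 hr

3.3 hours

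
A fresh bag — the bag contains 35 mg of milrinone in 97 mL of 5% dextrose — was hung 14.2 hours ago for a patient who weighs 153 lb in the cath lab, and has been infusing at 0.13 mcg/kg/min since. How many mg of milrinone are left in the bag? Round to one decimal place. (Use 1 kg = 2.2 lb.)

27.3 mg

Weight = 153 lb ÷ 2.2 lb/kg = 69.54545 kg
Dose = 0.13 mcg/kg/min × 69.54545 kg = 9.040909 mcg/min
9.040909 mcg/min × 60 min/hr = 542.4545 mcg/hr
Concentration = 35 mg ÷ 97 mL = 0.3608247 mg/mL = 360.8247 mcg/mL
Rate = 542.4545 mcg/hr ÷ 360.8247 mcg/mL = 1.503374 mL/hr
Volume infused = 1.503374 mL/hr × 14.2 hr = 21.34791 mL
Volume remaining = 97 − 21.34791 = 75.65209 mL
Drug remaining = 75.65209 mL × 360.8247 mcg/mL = 27297.15 mcg = 27.29715 mg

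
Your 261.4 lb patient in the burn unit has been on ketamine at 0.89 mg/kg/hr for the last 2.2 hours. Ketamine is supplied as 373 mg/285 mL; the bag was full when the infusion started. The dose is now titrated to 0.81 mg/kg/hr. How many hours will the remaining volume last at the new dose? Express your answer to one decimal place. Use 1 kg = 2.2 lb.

Initial rate:
Weight = 261.4 lb ÷ 2.2 lb/kg = 118.8182 kg
Dose = 0.89 mg/kg/hr × 118.8182 kg = 105.7482 mg/hr
Concentration = 373 mg ÷ 285 mL = 1.308772 mg/mL
Rate = 105.7482 mg/hr ÷ 1.308772 mg/mL = 80.79955 mL/hr
Volume infused so far = 80.79955 mL/hr × 2.2 hr = 177.759 mL
Volume remaining = 285 − 177.759 = 107.241 mL
New rate:
Dose = 0.81 mg/kg/hr × 118.8182 kg = 96.24273 mg/hr
Rate = 96.24273 mg/hr ÷ 1.308772 mg/mL = 73.53667 mL/hr
Time remaining = 107.241 mL ÷ 73.53667 mL/hr = 1.458334 hr

1.5 hours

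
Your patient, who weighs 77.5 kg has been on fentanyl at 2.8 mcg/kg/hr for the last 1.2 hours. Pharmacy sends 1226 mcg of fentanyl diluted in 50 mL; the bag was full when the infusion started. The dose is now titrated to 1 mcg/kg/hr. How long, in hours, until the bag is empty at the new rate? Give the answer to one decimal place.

Initial rate:
Dose = 2.8 mcg/kg/hr × 77.5 kg = 217 mcg/hr
Concentration = 1226 mcg ÷ 50 mL = 24.52 mcg/mL
Rate = 217 mcg/hr ÷ 24.52 mcg/mL = 8.849918 mL/hr
Volume infused so far = 8.849918 mL/hr × 1.2 hr = 10.6199 mL
Volume remaining = 50 − 10.6199 = 39.3801 mL
New rate:
Dose = 1 mcg/kg/hr × 77.5 kg = 77.5 mcg/hr
Rate = 77.5 mcg/hr ÷ 24.52 mcg/mL = 3.160685 mL/hr
Time remaining = 39.3801 mL ÷ 3.160685 mL/hr = 12.45935 hr

12.5 hours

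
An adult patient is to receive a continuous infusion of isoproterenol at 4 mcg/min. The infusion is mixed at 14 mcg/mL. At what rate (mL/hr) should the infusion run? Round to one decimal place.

4 mcg/min × 60 min/hr = 240 mcg/hr
Rate = 240 mcg/hr ÷ 14 mcg/mL = 17.14286 mL/hr

17.1 mL/hr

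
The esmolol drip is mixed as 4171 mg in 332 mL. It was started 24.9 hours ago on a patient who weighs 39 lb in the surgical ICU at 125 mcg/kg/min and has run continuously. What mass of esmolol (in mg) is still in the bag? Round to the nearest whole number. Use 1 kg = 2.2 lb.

Weight = 39 lb ÷ 2.2 lb/kg = 17.72727 kg
Dose = 125 mcg/kg/min × 17.72727 kg = 2215.909 mcg/min
2215.909 mcg/min × 60 min/hr = 132954.5 mcg/hr
Concentration = 4171 mg ÷ 332 mL = 12.56325 mg/mL = 12563.25 mcg/mL
Rate = 132954.5 mcg/hr ÷ 12563.25 mcg/mL = 10.58281 mL/hr
Volume infused = 10.58281 mL/hr × 24.9 hr = 263.512 mL
Volume remaining = 332 − 263.512 = 68.48798 mL
Drug remaining = 68.48798 mL × 12563.25 mcg/mL = 860431.8 mcg = 860.4318 mg

860 mg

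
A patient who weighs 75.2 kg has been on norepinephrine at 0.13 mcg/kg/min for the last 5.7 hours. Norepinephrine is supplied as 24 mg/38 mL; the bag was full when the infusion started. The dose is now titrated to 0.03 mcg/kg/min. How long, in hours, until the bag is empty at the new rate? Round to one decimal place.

Initial rate:
Dose = 0.13 mcg/kg/min × 75.2 kg = 9.776 mcg/min
9.776 mcg/min × 60 min/hr = 586.56 mcg/hr
Concentration = 24 mg ÷ 38 mL = 0.6315789 mg/mL = 631.5789 mcg/mL
Rate = 586.56 mcg/hr ÷ 631.5789 mcg/mL = 0.92872 mL/hr
Volume infused so far = 0.92872 mL/hr × 5.7 hr = 5.293704 mL
Volume remaining = 38 − 5.293704 = 32.7063 mL
New rate:
Dose = 0.03 mcg/kg/min × 75.2 kg = 2.256 mcg/min
2.256 mcg/min × 60 min/hr = 135.36 mcg/hr
Rate = 135.36 mcg/hr ÷ 631.5789 mcg/mL = 0.21432 mL/hr
Time remaining = 32.7063 mL ÷ 0.21432 mL/hr = 152.605 hr

152.6 hours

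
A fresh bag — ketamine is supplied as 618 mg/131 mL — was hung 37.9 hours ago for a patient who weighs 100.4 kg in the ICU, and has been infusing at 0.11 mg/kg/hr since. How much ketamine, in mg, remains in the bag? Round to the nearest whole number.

199 mg

Dose = 0.11 mg/kg/hr × 100.4 kg = 11.044 mg/hr
Concentration = 618 mg ÷ 131 mL = 4.717557 mg/mL
Rate = 11.044 mg/hr ÷ 4.717557 mg/mL = 2.341042 mL/hr
Volume infused = 2.341042 mL/hr × 37.9 hr = 88.72549 mL
Volume remaining = 131 − 88.72549 = 42.27451 mL
Drug remaining = 42.27451 mL × 4.717557 mg/mL = 199.4324 mg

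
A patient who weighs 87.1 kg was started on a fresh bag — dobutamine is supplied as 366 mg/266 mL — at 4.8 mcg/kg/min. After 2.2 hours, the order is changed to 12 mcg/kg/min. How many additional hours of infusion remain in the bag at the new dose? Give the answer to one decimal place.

Initial rate:
Dose = 4.8 mcg/kg/min × 87.1 kg = 418.08 mcg/min
418.08 mcg/min × 60 min/hr = 25084.8 mcg/hr
Concentration = 366 mg ÷ 266 mL = 1.37594 mg/mL = 1375.94 mcg/mL
Rate = 25084.8 mcg/hr ÷ 1375.94 mcg/mL = 18.23103 mL/hr
Volume infused so far = 18.23103 mL/hr × 2.2 hr = 40.10826 mL
Volume remaining = 266 − 40.10826 = 225.8917 mL
New rate:
Dose = 12 mcg/kg/min × 87.1 kg = 1045.2 mcg/min
1045.2 mcg/min × 60 min/hr = 62712 mcg/hr
Rate = 62712 mcg/hr ÷ 1375.94 mcg/mL = 45.57757 mL/hr
Time remaining = 225.8917 mL ÷ 45.57757 mL/hr = 4.956204 hr

5.0 hours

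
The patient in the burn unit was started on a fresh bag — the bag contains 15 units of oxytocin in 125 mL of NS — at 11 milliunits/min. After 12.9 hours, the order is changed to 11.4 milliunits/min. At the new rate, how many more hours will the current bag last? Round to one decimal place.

Initial rate:
11 milliunits/min × 60 min/hr = 660 milliunits/hr
Concentration = 15 units ÷ 125 mL = 0.12 units/mL = 120 milliunits/mL
Rate = 660 milliunits/hr ÷ 120 milliunits/mL = 5.5 mL/hr
Volume infused so far = 5.5 mL/hr × 12.9 hr = 70.95 mL
Volume remaining = 125 − 70.95 = 54.05 mL
New rate:
11.4 milliunits/min × 60 min/hr = 684 milliunits/hr
Rate = 684 milliunits/hr ÷ 120 milliunits/mL = 5.7 mL/hr
Time remaining = 54.05 mL ÷ 5.7 mL/hr = 9.482456 hr

9.5 hours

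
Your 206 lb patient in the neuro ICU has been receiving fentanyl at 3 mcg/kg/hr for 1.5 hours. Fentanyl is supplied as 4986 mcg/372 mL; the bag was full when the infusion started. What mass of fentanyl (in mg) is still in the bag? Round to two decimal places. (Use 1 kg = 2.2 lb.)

Weight = 206 lb ÷ 2.2 lb/kg = 93.63636 kg
Dose = 3 mcg/kg/hr × 93.63636 kg = 280.9091 mcg/hr
Concentration = 4986 mcg ÷ 372 mL = 13.40323 mcg/mL
Rate = 280.9091 mcg/hr ÷ 13.40323 mcg/mL = 20.95832 mL/hr
Volume infused = 20.95832 mL/hr × 1.5 hr = 31.43748 mL
Volume remaining = 372 − 31.43748 = 340.5625 mL
Drug remaining = 340.5625 mL × 13.40323 mcg/mL = 4564.636 mcg = 4.564636 mg

4.56 mg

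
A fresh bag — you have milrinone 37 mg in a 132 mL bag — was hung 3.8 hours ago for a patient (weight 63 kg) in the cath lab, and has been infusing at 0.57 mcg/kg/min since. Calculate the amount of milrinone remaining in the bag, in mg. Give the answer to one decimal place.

28.8 mg

Dose = 0.57 mcg/kg/min × 63 kg = 35.91 mcg/min
35.91 mcg/min × 60 min/hr = 2154.6 mcg/hr
Concentration = 37 mg ÷ 132 mL = 0.280303 mg/mL = 280.303 mcg/mL
Rate = 2154.6 mcg/hr ÷ 280.303 mcg/mL = 7.686681 mL/hr
Volume infused = 7.686681 mL/hr × 3.8 hr = 29.20939 mL
Volume remaining = 132 − 29.20939 = 102.7906 mL
Drug remaining = 102.7906 mL × 280.303 mcg/mL = 28812.52 mcg = 28.81252 mg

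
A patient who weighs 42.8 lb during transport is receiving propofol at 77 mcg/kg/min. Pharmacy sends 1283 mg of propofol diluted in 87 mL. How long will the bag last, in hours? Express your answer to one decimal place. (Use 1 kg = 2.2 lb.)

14.3 hours

Weight = 42.8 lb ÷ 2.2 lb/kg = 19.45455 kg
Dose = 77 mcg/kg/min × 19.45455 kg = 1498 mcg/min
1498 mcg/min × 60 min/hr = 89880 mcg/hr
Concentration = 1283 mg ÷ 87 mL = 14.74713 mg/mL = 14747.13 mcg/mL
Rate = 89880 mcg/hr ÷ 14747.13 mcg/mL = 6.094747 mL/hr
Duration = 87 mL ÷ 6.094747 mL/hr = 14.27459 hr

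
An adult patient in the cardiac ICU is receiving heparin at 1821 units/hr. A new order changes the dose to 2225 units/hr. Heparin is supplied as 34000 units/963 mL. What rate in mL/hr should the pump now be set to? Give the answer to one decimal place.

63.0 mL/hr

Concentration = 34000 units ÷ 963 mL = 35.30633 units/mL
Rate = 2225 units/hr ÷ 35.30633 units/mL = 63.01985 mL/hr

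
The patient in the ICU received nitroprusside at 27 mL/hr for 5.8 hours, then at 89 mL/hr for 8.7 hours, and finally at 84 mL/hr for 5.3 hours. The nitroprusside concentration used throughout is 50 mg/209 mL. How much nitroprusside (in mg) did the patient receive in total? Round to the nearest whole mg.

329 mg

Concentration = 50 mg ÷ 209 mL = 0.2392344 mg/mL
Stage 1: 27 mL/hr × 5.8 hr = 156.6 mL → 156.6 mL × 0.2392344 mg/mL = 37.46411 mg
Stage 2: 89 mL/hr × 8.7 hr = 774.3 mL → 774.3 mL × 0.2392344 mg/mL = 185.2392 mg
Stage 3: 84 mL/hr × 5.3 hr = 445.2 mL → 445.2 mL × 0.2392344 mg/mL = 106.5072 mg
Total = 37.46411 + 185.2392 + 106.5072 = 329.2105 mg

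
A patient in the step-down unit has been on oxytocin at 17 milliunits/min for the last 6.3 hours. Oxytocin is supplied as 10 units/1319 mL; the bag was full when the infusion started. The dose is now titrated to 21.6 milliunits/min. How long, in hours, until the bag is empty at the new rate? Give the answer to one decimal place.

Initial rate:
17 milliunits/min × 60 min/hr = 1020 milliunits/hr
Concentration = 10 units ÷ 1319 mL = 0.007581501 units/mL = 7.581501 milliunits/mL
Rate = 1020 milliunits/hr ÷ 7.581501 milliunits/mL = 134.538 mL/hr
Volume infused so far = 134.538 mL/hr × 6.3 hr = 847.5894 mL
Volume remaining = 1319 − 847.5894 = 471.4106 mL
New rate:
21.6 milliunits/min × 60 min/hr = 1296 milliunits/hr
Rate = 1296 milliunits/hr ÷ 7.581501 milliunits/mL = 170.9424 mL/hr
Time remaining = 471.4106 mL ÷ 170.9424 mL/hr = 2.757716 hr

2.8 hours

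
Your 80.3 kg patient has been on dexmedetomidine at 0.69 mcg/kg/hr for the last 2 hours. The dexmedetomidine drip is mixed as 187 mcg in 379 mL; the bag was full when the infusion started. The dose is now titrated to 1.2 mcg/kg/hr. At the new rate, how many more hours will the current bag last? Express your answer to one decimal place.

0.8 hours

Initial rate:
Dose = 0.69 mcg/kg/hr × 80.3 kg = 55.407 mcg/hr
Concentration = 187 mcg ÷ 379 mL = 0.4934037 mcg/mL
Rate = 55.407 mcg/hr ÷ 0.4934037 mcg/mL = 112.2955 mL/hr
Volume infused so far = 112.2955 mL/hr × 2 hr = 224.5909 mL
Volume remaining = 379 − 224.5909 = 154.4091 mL
New rate:
Dose = 1.2 mcg/kg/hr × 80.3 kg = 96.36 mcg/hr
Rate = 96.36 mcg/hr ÷ 0.4934037 mcg/mL = 195.2965 mL/hr
Time remaining = 154.4091 mL ÷ 195.2965 mL/hr = 0.7906393 hr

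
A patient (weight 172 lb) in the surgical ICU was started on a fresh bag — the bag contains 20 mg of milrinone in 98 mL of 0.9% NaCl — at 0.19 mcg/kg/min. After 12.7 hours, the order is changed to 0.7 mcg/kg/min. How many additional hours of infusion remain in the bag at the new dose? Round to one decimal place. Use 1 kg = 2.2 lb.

Initial rate:
Weight = 172 lb ÷ 2.2 lb/kg = 78.18182 kg
Dose = 0.19 mcg/kg/min × 78.18182 kg = 14.85455 mcg/min
14.85455 mcg/min × 60 min/hr = 891.2727 mcg/hr
Concentration = 20 mg ÷ 98 mL = 0.2040816 mg/mL = 204.0816 mcg/mL
Rate = 891.2727 mcg/hr ÷ 204.0816 mcg/mL = 4.367236 mL/hr
Volume infused so far = 4.367236 mL/hr × 12.7 hr = 55.4639 mL
Volume remaining = 98 − 55.4639 = 42.5361 mL
New rate:
Dose = 0.7 mcg/kg/min × 78.18182 kg = 54.72727 mcg/min
54.72727 mcg/min × 60 min/hr = 3283.636 mcg/hr
Rate = 3283.636 mcg/hr ÷ 204.0816 mcg/mL = 16.08982 mL/hr
Time remaining = 42.5361 mL ÷ 16.08982 mL/hr = 2.643666 hr

2.6 hours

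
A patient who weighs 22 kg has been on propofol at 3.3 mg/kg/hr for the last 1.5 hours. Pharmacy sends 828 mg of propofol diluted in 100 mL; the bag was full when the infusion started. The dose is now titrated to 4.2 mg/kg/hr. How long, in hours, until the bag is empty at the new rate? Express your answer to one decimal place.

7.8 hours

Initial rate:
Dose = 3.3 mg/kg/hr × 22 kg = 72.6 mg/hr
Concentration = 828 mg ÷ 100 mL = 8.28 mg/mL
Rate = 72.6 mg/hr ÷ 8.28 mg/mL = 8.768116 mL/hr
Volume infused so far = 8.768116 mL/hr × 1.5 hr = 13.15217 mL
Volume remaining = 100 − 13.15217 = 86.84783 mL
New rate:
Dose = 4.2 mg/kg/hr × 22 kg = 92.4 mg/hr
Rate = 92.4 mg/hr ÷ 8.28 mg/mL = 11.15942 mL/hr
Time remaining = 86.84783 mL ÷ 11.15942 mL/hr = 7.782468 hr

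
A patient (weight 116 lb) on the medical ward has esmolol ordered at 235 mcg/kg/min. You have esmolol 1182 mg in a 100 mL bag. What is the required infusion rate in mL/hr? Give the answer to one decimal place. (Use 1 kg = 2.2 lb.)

62.9 mL/hr

Weight = 116 lb ÷ 2.2 lb/kg = 52.72727 kg
Dose = 235 mcg/kg/min × 52.72727 kg = 12390.91 mcg/min
12390.91 mcg/min × 60 min/hr = 743454.5 mcg/hr
Concentration = 1182 mg ÷ 100 mL = 11.82 mg/mL = 11820 mcg/mL
Rate = 743454.5 mcg/hr ÷ 11820 mcg/mL = 62.89802 mL/hr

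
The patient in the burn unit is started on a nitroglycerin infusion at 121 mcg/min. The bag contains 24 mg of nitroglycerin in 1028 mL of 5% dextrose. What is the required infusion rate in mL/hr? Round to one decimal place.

121 mcg/min × 60 min/hr = 7260 mcg/hr
Concentration = 24 mg ÷ 1028 mL = 0.0233463 mg/mL = 23.3463 mcg/mL
Rate = 7260 mcg/hr ÷ 23.3463 mcg/mL = 310.97 mL/hr

311.0 mL/hr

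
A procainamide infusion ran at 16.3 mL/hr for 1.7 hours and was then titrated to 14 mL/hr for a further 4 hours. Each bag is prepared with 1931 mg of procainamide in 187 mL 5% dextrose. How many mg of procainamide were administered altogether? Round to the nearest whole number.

864 mg

Concentration = 1931 mg ÷ 187 mL = 10.3262 mg/mL
Stage 1: 16.3 mL/hr × 1.7 hr = 27.71 mL → 27.71 mL × 10.3262 mg/mL = 286.1391 mg
Stage 2: 14 mL/hr × 4 hr = 56 mL → 56 mL × 10.3262 mg/mL = 578.2674 mg
Total = 286.1391 + 578.2674 = 864.4065 mg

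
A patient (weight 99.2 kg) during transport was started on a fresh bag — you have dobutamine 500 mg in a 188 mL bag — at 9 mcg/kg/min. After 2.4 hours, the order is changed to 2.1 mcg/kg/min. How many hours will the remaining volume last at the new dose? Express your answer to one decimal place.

Initial rate:
Dose = 9 mcg/kg/min × 99.2 kg = 892.8 mcg/min
892.8 mcg/min × 60 min/hr = 53568 mcg/hr
Concentration = 500 mg ÷ 188 mL = 2.659574 mg/mL = 2659.574 mcg/mL
Rate = 53568 mcg/hr ÷ 2659.574 mcg/mL = 20.14157 mL/hr
Volume infused so far = 20.14157 mL/hr × 2.4 hr = 48.33976 mL
Volume remaining = 188 − 48.33976 = 139.6602 mL
New rate:
Dose = 2.1 mcg/kg/min × 99.2 kg = 208.32 mcg/min
208.32 mcg/min × 60 min/hr = 12499.2 mcg/hr
Rate = 12499.2 mcg/hr ÷ 2659.574 mcg/mL = 4.699699 mL/hr
Time remaining = 139.6602 mL ÷ 4.699699 mL/hr = 29.71685 hr

29.7 hours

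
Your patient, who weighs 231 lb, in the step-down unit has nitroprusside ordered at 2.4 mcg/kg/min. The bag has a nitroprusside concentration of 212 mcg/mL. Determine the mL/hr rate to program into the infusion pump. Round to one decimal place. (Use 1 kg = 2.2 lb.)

Weight = 231 lb ÷ 2.2 lb/kg = 105 kg
Dose = 2.4 mcg/kg/min × 105 kg = 252 mcg/min
252 mcg/min × 60 min/hr = 15120 mcg/hr
Rate = 15120 mcg/hr ÷ 212 mcg/mL = 71.32075 mL/hr

71.3 mL/hr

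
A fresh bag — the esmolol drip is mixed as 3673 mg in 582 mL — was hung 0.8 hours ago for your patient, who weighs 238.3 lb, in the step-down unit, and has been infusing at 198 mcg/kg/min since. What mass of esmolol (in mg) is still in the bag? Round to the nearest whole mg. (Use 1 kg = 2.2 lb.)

2644 mg

Weight = 238.3 lb ÷ 2.2 lb/kg = 108.3182 kg
Dose = 198 mcg/kg/min × 108.3182 kg = 21447 mcg/min
21447 mcg/min × 60 min/hr = 1286820 mcg/hr
Concentration = 3673 mg ÷ 582 mL = 6.310997 mg/mL = 6310.997 mcg/mL
Rate = 1286820 mcg/hr ÷ 6310.997 mcg/mL = 203.9012 mL/hr
Volume infused = 203.9012 mL/hr × 0.8 hr = 163.121 mL
Volume remaining = 582 − 163.121 = 418.879 mL
Drug remaining = 418.879 mL × 6310.997 mcg/mL = 2643544 mcg = 2643.544 mg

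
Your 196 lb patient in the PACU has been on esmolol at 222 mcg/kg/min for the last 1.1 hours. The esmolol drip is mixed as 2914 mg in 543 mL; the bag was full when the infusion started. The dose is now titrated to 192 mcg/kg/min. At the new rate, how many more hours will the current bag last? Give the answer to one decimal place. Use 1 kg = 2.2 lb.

1.6 hours

Initial rate:
Weight = 196 lb ÷ 2.2 lb/kg = 89.09091 kg
Dose = 222 mcg/kg/min × 89.09091 kg = 19778.18 mcg/min
19778.18 mcg/min × 60 min/hr = 1186691 mcg/hr
Concentration = 2914 mg ÷ 543 mL = 5.366483 mg/mL = 5366.483 mcg/mL
Rate = 1186691 mcg/hr ÷ 5366.483 mcg/mL = 221.1301 mL/hr
Volume infused so far = 221.1301 mL/hr × 1.1 hr = 243.2431 mL
Volume remaining = 543 − 243.2431 = 299.7569 mL
New rate:
Dose = 192 mcg/kg/min × 89.09091 kg = 17105.45 mcg/min
17105.45 mcg/min × 60 min/hr = 1026327 mcg/hr
Rate = 1026327 mcg/hr ÷ 5366.483 mcg/mL = 191.2477 mL/hr
Time remaining = 299.7569 mL ÷ 191.2477 mL/hr = 1.567375 hr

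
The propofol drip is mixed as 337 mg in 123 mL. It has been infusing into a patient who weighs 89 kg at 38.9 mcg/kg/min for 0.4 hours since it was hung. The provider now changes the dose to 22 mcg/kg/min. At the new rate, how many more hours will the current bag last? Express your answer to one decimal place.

2.2 hours

Initial rate:
Dose = 38.9 mcg/kg/min × 89 kg = 3462.1 mcg/min
3462.1 mcg/min × 60 min/hr = 207726 mcg/hr
Concentration = 337 mg ÷ 123 mL = 2.739837 mg/mL = 2739.837 mcg/mL
Rate = 207726 mcg/hr ÷ 2739.837 mcg/mL = 75.81691 mL/hr
Volume infused so far = 75.81691 mL/hr × 0.4 hr = 30.32676 mL
Volume remaining = 123 − 30.32676 = 92.67324 mL
New rate:
Dose = 22 mcg/kg/min × 89 kg = 1958 mcg/min
1958 mcg/min × 60 min/hr = 117480 mcg/hr
Rate = 117480 mcg/hr ÷ 2739.837 mcg/mL = 42.87846 mL/hr
Time remaining = 92.67324 mL ÷ 42.87846 mL/hr = 2.161301 hr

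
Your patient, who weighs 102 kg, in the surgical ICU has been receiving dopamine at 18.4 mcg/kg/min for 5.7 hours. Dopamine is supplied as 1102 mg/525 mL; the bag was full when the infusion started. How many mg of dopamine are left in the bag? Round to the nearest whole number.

Dose = 18.4 mcg/kg/min × 102 kg = 1876.8 mcg/min
1876.8 mcg/min × 60 min/hr = 112608 mcg/hr
Concentration = 1102 mg ÷ 525 mL = 2.099048 mg/mL = 2099.048 mcg/mL
Rate = 112608 mcg/hr ÷ 2099.048 mcg/mL = 53.64719 mL/hr
Volume infused = 53.64719 mL/hr × 5.7 hr = 305.789 mL
Volume remaining = 525 − 305.789 = 219.211 mL
Drug remaining = 219.211 mL × 2099.048 mcg/mL = 460134.4 mcg = 460.1344 mg

460 mg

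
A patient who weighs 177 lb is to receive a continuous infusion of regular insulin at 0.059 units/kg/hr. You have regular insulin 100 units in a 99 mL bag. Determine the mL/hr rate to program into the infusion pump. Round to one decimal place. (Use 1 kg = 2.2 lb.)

4.7 mL/hr

Weight = 177 lb ÷ 2.2 lb/kg = 80.45455 kg
Dose = 0.059 units/kg/hr × 80.45455 kg = 4.746818 units/hr
Concentration = 100 units ÷ 99 mL = 1.010101 units/mL
Rate = 4.746818 units/hr ÷ 1.010101 units/mL = 4.69935 mL/hr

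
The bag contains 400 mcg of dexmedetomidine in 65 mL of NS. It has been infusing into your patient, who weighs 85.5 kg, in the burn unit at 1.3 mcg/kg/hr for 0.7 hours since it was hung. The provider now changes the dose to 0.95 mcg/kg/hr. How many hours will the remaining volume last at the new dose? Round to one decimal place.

4.0 hours

Initial rate:
Dose = 1.3 mcg/kg/hr × 85.5 kg = 111.15 mcg/hr
Concentration = 400 mcg ÷ 65 mL = 6.153846 mcg/mL
Rate = 111.15 mcg/hr ÷ 6.153846 mcg/mL = 18.06188 mL/hr
Volume infused so far = 18.06188 mL/hr × 0.7 hr = 12.64331 mL
Volume remaining = 65 − 12.64331 = 52.35669 mL
New rate:
Dose = 0.95 mcg/kg/hr × 85.5 kg = 81.225 mcg/hr
Rate = 81.225 mcg/hr ÷ 6.153846 mcg/mL = 13.19906 mL/hr
Time remaining = 52.35669 mL ÷ 13.19906 mL/hr = 3.966697 hr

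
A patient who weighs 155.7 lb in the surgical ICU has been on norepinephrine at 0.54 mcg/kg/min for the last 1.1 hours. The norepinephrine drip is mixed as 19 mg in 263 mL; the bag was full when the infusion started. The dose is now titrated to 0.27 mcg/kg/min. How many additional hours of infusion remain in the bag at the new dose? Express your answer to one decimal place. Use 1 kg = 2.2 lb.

14.4 hours

Initial rate:
Weight = 155.7 lb ÷ 2.2 lb/kg = 70.77273 kg
Dose = 0.54 mcg/kg/min × 70.77273 kg = 38.21727 mcg/min
38.21727 mcg/min × 60 min/hr = 2293.036 mcg/hr
Concentration = 19 mg ÷ 263 mL = 0.07224335 mg/mL = 72.24335 mcg/mL
Rate = 2293.036 mcg/hr ÷ 72.24335 mcg/mL = 31.74045 mL/hr
Volume infused so far = 31.74045 mL/hr × 1.1 hr = 34.9145 mL
Volume remaining = 263 − 34.9145 = 228.0855 mL
New rate:
Dose = 0.27 mcg/kg/min × 70.77273 kg = 19.10864 mcg/min
19.10864 mcg/min × 60 min/hr = 1146.518 mcg/hr
Rate = 1146.518 mcg/hr ÷ 72.24335 mcg/mL = 15.87023 mL/hr
Time remaining = 228.0855 mL ÷ 15.87023 mL/hr = 14.37191 hr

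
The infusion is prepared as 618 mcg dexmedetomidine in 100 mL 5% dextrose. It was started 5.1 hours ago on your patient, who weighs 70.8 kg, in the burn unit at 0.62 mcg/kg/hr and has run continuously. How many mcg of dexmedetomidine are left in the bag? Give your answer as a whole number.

Dose = 0.62 mcg/kg/hr × 70.8 kg = 43.896 mcg/hr
Concentration = 618 mcg ÷ 100 mL = 6.18 mcg/mL
Rate = 43.896 mcg/hr ÷ 6.18 mcg/mL = 7.102913 mL/hr
Volume infused = 7.102913 mL/hr × 5.1 hr = 36.22485 mL
Volume remaining = 100 − 36.22485 = 63.77515 mL
Drug remaining = 63.77515 mL × 6.18 mcg/mL = 394.1304 mcg

394 mcg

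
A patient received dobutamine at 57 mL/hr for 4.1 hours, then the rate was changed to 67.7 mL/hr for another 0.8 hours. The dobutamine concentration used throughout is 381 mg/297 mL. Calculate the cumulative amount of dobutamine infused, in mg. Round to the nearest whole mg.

369 mg

Concentration = 381 mg ÷ 297 mL = 1.282828 mg/mL
Stage 1: 57 mL/hr × 4.1 hr = 233.7 mL → 233.7 mL × 1.282828 mg/mL = 299.797 mg
Stage 2: 67.7 mL/hr × 0.8 hr = 54.16 mL → 54.16 mL × 1.282828 mg/mL = 69.47798 mg
Total = 299.797 + 69.47798 = 369.2749 mg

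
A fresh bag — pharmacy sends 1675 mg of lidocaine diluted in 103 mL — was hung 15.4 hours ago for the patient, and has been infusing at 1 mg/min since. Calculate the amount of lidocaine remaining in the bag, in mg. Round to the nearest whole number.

1 mg/min × 60 min/hr = 60 mg/hr
Concentration = 1675 mg ÷ 103 mL = 16.26214 mg/mL
Rate = 60 mg/hr ÷ 16.26214 mg/mL = 3.689552 mL/hr
Volume infused = 3.689552 mL/hr × 15.4 hr = 56.8191 mL
Volume remaining = 103 − 56.8191 = 46.1809 mL
Drug remaining = 46.1809 mL × 16.26214 mg/mL = 751 mg

751 mg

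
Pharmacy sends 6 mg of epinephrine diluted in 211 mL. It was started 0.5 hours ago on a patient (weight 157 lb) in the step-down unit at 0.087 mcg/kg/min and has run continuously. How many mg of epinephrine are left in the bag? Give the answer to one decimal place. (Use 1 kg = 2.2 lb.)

Weight = 157 lb ÷ 2.2 lb/kg = 71.36364 kg
Dose = 0.087 mcg/kg/min × 71.36364 kg = 6.208636 mcg/min
6.208636 mcg/min × 60 min/hr = 372.5182 mcg/hr
Concentration = 6 mg ÷ 211 mL = 0.02843602 mg/mL = 28.43602 mcg/mL
Rate = 372.5182 mcg/hr ÷ 28.43602 mcg/mL = 13.10022 mL/hr
Volume infused = 13.10022 mL/hr × 0.5 hr = 6.550111 mL
Volume remaining = 211 − 6.550111 = 204.4499 mL
Drug remaining = 204.4499 mL × 28.43602 mcg/mL = 5813.741 mcg = 5.813741 mg

5.8 mg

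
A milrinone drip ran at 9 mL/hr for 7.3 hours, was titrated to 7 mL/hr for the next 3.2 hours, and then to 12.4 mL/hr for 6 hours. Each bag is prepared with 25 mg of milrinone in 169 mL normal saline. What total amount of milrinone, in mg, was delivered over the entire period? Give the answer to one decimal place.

Concentration = 25 mg ÷ 169 mL = 0.147929 mg/mL
Stage 1: 9 mL/hr × 7.3 hr = 65.7 mL → 65.7 mL × 0.147929 mg/mL = 9.718935 mg
Stage 2: 7 mL/hr × 3.2 hr = 22.4 mL → 22.4 mL × 0.147929 mg/mL = 3.313609 mg
Stage 3: 12.4 mL/hr × 6 hr = 74.4 mL → 74.4 mL × 0.147929 mg/mL = 11.00592 mg
Total = 9.718935 + 3.313609 + 11.00592 = 24.03846 mg

24.0 mg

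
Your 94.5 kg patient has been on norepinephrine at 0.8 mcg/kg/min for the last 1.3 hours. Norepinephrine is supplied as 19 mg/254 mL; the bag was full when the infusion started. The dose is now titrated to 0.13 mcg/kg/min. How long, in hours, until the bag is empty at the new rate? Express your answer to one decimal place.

17.8 hours

Initial rate:
Dose = 0.8 mcg/kg/min × 94.5 kg = 75.6 mcg/min
75.6 mcg/min × 60 min/hr = 4536 mcg/hr
Concentration = 19 mg ÷ 254 mL = 0.07480315 mg/mL = 74.80315 mcg/mL
Rate = 4536 mcg/hr ÷ 74.80315 mcg/mL = 60.63916 mL/hr
Volume infused so far = 60.63916 mL/hr × 1.3 hr = 78.83091 mL
Volume remaining = 254 − 78.83091 = 175.1691 mL
New rate:
Dose = 0.13 mcg/kg/min × 94.5 kg = 12.285 mcg/min
12.285 mcg/min × 60 min/hr = 737.1 mcg/hr
Rate = 737.1 mcg/hr ÷ 74.80315 mcg/mL = 9.853863 mL/hr
Time remaining = 175.1691 mL ÷ 9.853863 mL/hr = 17.77669 hr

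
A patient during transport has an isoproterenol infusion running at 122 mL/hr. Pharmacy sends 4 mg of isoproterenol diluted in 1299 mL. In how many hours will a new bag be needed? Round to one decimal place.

Duration = 1299 mL ÷ 122 mL/hr = 10.64754 hr

10.6 hours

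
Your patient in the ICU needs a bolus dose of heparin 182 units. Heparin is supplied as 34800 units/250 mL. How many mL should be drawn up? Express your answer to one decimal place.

Concentration = 34800 units ÷ 250 mL = 139.2 units/mL
Volume = 182 units ÷ 139.2 units/mL = 1.307471 mL

1.3 mL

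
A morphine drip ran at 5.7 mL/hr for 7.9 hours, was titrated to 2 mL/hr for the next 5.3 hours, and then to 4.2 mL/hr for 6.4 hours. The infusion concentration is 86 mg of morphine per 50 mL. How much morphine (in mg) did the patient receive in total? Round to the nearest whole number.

142 mg

Concentration = 86 mg ÷ 50 mL = 1.72 mg/mL
Stage 1: 5.7 mL/hr × 7.9 hr = 45.03 mL → 45.03 mL × 1.72 mg/mL = 77.4516 mg
Stage 2: 2 mL/hr × 5.3 hr = 10.6 mL → 10.6 mL × 1.72 mg/mL = 18.232 mg
Stage 3: 4.2 mL/hr × 6.4 hr = 26.88 mL → 26.88 mL × 1.72 mg/mL = 46.2336 mg
Total = 77.4516 + 18.232 + 46.2336 = 141.9172 mg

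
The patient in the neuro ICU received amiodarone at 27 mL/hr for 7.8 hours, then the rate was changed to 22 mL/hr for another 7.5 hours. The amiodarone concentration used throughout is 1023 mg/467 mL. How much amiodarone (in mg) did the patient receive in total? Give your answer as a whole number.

Concentration = 1023 mg ÷ 467 mL = 2.190578 mg/mL
Stage 1: 27 mL/hr × 7.8 hr = 210.6 mL → 210.6 mL × 2.190578 mg/mL = 461.3358 mg
Stage 2: 22 mL/hr × 7.5 hr = 165 mL → 165 mL × 2.190578 mg/mL = 361.4454 mg
Total = 461.3358 + 361.4454 = 822.7812 mg

823 mg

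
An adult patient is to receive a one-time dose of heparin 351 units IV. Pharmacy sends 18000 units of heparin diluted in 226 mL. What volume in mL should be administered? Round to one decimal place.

4.4 mL

Concentration = 18000 units ÷ 226 mL = 79.64602 units/mL
Volume = 351 units ÷ 79.64602 units/mL = 4.407 mL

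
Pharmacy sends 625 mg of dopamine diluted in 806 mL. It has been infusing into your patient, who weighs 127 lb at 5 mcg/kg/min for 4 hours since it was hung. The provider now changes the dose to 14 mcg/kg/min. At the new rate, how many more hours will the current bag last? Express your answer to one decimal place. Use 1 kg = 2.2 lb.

11.5 hours

Initial rate:
Weight = 127 lb ÷ 2.2 lb/kg = 57.72727 kg
Dose = 5 mcg/kg/min × 57.72727 kg = 288.6364 mcg/min
288.6364 mcg/min × 60 min/hr = 17318.18 mcg/hr
Concentration = 625 mg ÷ 806 mL = 0.7754342 mg/mL = 775.4342 mcg/mL
Rate = 17318.18 mcg/hr ÷ 775.4342 mcg/mL = 22.33353 mL/hr
Volume infused so far = 22.33353 mL/hr × 4 hr = 89.33411 mL
Volume remaining = 806 − 89.33411 = 716.6659 mL
New rate:
Dose = 14 mcg/kg/min × 57.72727 kg = 808.1818 mcg/min
808.1818 mcg/min × 60 min/hr = 48490.91 mcg/hr
Rate = 48490.91 mcg/hr ÷ 775.4342 mcg/mL = 62.53388 mL/hr
Time remaining = 716.6659 mL ÷ 62.53388 mL/hr = 11.46044 hr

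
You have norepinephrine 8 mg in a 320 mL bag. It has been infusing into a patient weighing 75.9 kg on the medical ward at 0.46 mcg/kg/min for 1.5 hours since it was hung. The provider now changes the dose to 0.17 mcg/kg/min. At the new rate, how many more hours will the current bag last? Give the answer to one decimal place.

Initial rate:
Dose = 0.46 mcg/kg/min × 75.9 kg = 34.914 mcg/min
34.914 mcg/min × 60 min/hr = 2094.84 mcg/hr
Concentration = 8 mg ÷ 320 mL = 0.025 mg/mL = 25 mcg/mL
Rate = 2094.84 mcg/hr ÷ 25 mcg/mL = 83.7936 mL/hr
Volume infused so far = 83.7936 mL/hr × 1.5 hr = 125.6904 mL
Volume remaining = 320 − 125.6904 = 194.3096 mL
New rate:
Dose = 0.17 mcg/kg/min × 75.9 kg = 12.903 mcg/min
12.903 mcg/min × 60 min/hr = 774.18 mcg/hr
Rate = 774.18 mcg/hr ÷ 25 mcg/mL = 30.9672 mL/hr
Time remaining = 194.3096 mL ÷ 30.9672 mL/hr = 6.274691 hr

6.3 hours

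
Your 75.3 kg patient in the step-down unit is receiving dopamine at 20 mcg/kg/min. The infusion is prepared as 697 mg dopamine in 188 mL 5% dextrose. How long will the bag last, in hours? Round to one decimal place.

Dose = 20 mcg/kg/min × 75.3 kg = 1506 mcg/min
1506 mcg/min × 60 min/hr = 90360 mcg/hr
Concentration = 697 mg ÷ 188 mL = 3.707447 mg/mL = 3707.447 mcg/mL
Rate = 90360 mcg/hr ÷ 3707.447 mcg/mL = 24.37257 mL/hr
Duration = 188 mL ÷ 24.37257 mL/hr = 7.71359 hr

7.7 hours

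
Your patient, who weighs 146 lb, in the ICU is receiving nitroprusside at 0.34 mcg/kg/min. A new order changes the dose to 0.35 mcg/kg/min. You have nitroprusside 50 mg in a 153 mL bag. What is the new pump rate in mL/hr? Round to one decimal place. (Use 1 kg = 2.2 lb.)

Weight = 146 lb ÷ 2.2 lb/kg = 66.36364 kg
Dose = 0.35 mcg/kg/min × 66.36364 kg = 23.22727 mcg/min
23.22727 mcg/min × 60 min/hr = 1393.636 mcg/hr
Concentration = 50 mg ÷ 153 mL = 0.3267974 mg/mL = 326.7974 mcg/mL
Rate = 1393.636 mcg/hr ÷ 326.7974 mcg/mL = 4.264527 mL/hr

4.3 mL/hr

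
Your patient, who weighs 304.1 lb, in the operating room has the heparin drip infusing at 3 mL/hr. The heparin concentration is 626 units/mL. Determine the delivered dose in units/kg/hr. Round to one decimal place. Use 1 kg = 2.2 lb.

13.6 units/kg/hr

Weight = 304.1 lb ÷ 2.2 lb/kg = 138.2273 kg
Drug rate = 3 mL/hr × 626 units/mL = 1878 units/hr
1878 units/hr ÷ 138.2273 kg = 13.58632 units/kg/hr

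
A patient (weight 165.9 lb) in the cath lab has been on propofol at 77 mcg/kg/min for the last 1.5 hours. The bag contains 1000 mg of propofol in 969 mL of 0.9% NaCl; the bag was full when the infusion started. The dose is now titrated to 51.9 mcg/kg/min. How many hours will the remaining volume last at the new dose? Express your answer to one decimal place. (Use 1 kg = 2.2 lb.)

Initial rate:
Weight = 165.9 lb ÷ 2.2 lb/kg = 75.40909 kg
Dose = 77 mcg/kg/min × 75.40909 kg = 5806.5 mcg/min
5806.5 mcg/min × 60 min/hr = 348390 mcg/hr
Concentration = 1000 mg ÷ 969 mL = 1.031992 mg/mL = 1031.992 mcg/mL
Rate = 348390 mcg/hr ÷ 1031.992 mcg/mL = 337.5899 mL/hr
Volume infused so far = 337.5899 mL/hr × 1.5 hr = 506.3849 mL
Volume remaining = 969 − 506.3849 = 462.6151 mL
New rate:
Dose = 51.9 mcg/kg/min × 75.40909 kg = 3913.732 mcg/min
3913.732 mcg/min × 60 min/hr = 234823.9 mcg/hr
Rate = 234823.9 mcg/hr ÷ 1031.992 mcg/mL = 227.5444 mL/hr
Time remaining = 462.6151 mL ÷ 227.5444 mL/hr = 2.033077 hr

2.0 hours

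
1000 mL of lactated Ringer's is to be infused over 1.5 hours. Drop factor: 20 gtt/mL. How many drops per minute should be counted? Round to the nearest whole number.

222 gtt/min

1000 mL ÷ (1.5 hr × 60 = 90 min) = 11.11111 mL/min
11.11111 mL/min × 20 gtt/mL = 222.2222 gtt/min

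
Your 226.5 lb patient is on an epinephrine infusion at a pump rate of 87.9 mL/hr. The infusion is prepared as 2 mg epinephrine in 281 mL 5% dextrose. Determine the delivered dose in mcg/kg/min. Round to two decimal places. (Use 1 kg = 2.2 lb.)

0.10 mcg/kg/min

Weight = 226.5 lb ÷ 2.2 lb/kg = 102.9545 kg
Concentration = 2 mg ÷ 281 mL = 0.007117438 mg/mL = 7.117438 mcg/mL
Drug rate = 87.9 mL/hr × 7.117438 mcg/mL = 625.6228 mcg/hr
625.6228 mcg/hr ÷ 60 min/hr = 10.42705 mcg/min
10.42705 mcg/min ÷ 102.9545 kg = 0.1012782 mcg/kg/min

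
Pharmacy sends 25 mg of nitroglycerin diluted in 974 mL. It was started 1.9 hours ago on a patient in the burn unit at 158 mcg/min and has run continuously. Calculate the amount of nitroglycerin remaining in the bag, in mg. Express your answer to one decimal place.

158 mcg/min × 60 min/hr = 9480 mcg/hr
Concentration = 25 mg ÷ 974 mL = 0.02566735 mg/mL = 25.66735 mcg/mL
Rate = 9480 mcg/hr ÷ 25.66735 mcg/mL = 369.3408 mL/hr
Volume infused = 369.3408 mL/hr × 1.9 hr = 701.7475 mL
Volume remaining = 974 − 701.7475 = 272.2525 mL
Drug remaining = 272.2525 mL × 25.66735 mcg/mL = 6988 mcg = 6.988 mg

7.0 mg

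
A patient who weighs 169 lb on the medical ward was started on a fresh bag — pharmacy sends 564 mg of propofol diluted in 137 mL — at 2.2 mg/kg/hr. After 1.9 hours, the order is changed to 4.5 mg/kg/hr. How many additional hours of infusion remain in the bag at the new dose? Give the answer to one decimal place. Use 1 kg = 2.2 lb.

0.7 hours

Initial rate:
Weight = 169 lb ÷ 2.2 lb/kg = 76.81818 kg
Dose = 2.2 mg/kg/hr × 76.81818 kg = 169 mg/hr
Concentration = 564 mg ÷ 137 mL = 4.116788 mg/mL
Rate = 169 mg/hr ÷ 4.116788 mg/mL = 41.05142 mL/hr
Volume infused so far = 41.05142 mL/hr × 1.9 hr = 77.9977 mL
Volume remaining = 137 − 77.9977 = 59.0023 mL
New rate:
Dose = 4.5 mg/kg/hr × 76.81818 kg = 345.6818 mg/hr
Rate = 345.6818 mg/hr ÷ 4.116788 mg/mL = 83.96881 mL/hr
Time remaining = 59.0023 mL ÷ 83.96881 mL/hr = 0.7026693 hr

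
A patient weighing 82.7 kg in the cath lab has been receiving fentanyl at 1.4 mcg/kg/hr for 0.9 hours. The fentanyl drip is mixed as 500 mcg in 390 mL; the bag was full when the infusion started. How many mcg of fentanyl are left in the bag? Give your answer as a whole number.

Dose = 1.4 mcg/kg/hr × 82.7 kg = 115.78 mcg/hr
Concentration = 500 mcg ÷ 390 mL = 1.282051 mcg/mL
Rate = 115.78 mcg/hr ÷ 1.282051 mcg/mL = 90.3084 mL/hr
Volume infused = 90.3084 mL/hr × 0.9 hr = 81.27756 mL
Volume remaining = 390 − 81.27756 = 308.7224 mL
Drug remaining = 308.7224 mL × 1.282051 mcg/mL = 395.798 mcg

396 mcg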